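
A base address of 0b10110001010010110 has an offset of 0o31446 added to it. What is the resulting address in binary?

0o31446 = 0b11001100100110 in binary.
Add column by column in base 2, right to left:
  0+0 = 0
  1+1 = 0 carry 1
  1+1+1 = 1 carry 1
  0+0+1 = 1
  1+0 = 1
  0+1 = 1
  0+0 = 0
  1+0 = 1
  0+1 = 1
  1+1 = 0 carry 1
  0+0+1 = 1
  0+0 = 0
  0+1 = 1
  1+1 = 0 carry 1
  1+0+1 = 0 carry 1
  0+0+1 = 1
  1+0 = 1

0b11001010110111100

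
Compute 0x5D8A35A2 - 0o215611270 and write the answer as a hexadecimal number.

0x5B5322EA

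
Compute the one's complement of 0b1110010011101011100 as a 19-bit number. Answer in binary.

Invert each bit: 1110010011101011100 → 0001101100010100011.

0b0001101100010100011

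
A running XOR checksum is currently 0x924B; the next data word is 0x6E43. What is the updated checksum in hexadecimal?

0xFC08

XOR each hex digit independently (no carries):
  9^6=F, 2^E=C, 4^4=0, B^3=8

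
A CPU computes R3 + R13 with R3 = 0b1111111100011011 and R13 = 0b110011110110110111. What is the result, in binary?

Add column by column in base 2, right to left:
  1+1 = 0 carry 1
  1+1+1 = 1 carry 1
  0+1+1 = 0 carry 1
  1+0+1 = 0 carry 1
  1+1+1 = 1 carry 1
  0+1+1 = 0 carry 1
  0+0+1 = 1
  0+1 = 1
  1+1 = 0 carry 1
  1+0+1 = 0 carry 1
  1+1+1 = 1 carry 1
  1+1+1 = 1 carry 1
  1+1+1 = 1 carry 1
  1+1+1 = 1 carry 1
  1+0+1 = 0 carry 1
  1+0+1 = 0 carry 1
  0+1+1 = 0 carry 1
  0+1+1 = 0 carry 1
  final carry 1

0b1000011110011010010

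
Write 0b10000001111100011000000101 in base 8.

0o201743005

Group the bits in threes: 010 000 001 111 100 011 000 000 101 → 201743005.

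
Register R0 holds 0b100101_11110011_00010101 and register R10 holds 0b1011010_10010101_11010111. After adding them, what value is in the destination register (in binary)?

0b100000001000100011101100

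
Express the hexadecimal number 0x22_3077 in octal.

Expand each hex digit to 4 bits: 2=0010 2=0010 3=0011 0=0000 7=0111 7=0111.
Group the bits in threes: 001 000 100 011 000 001 110 111 → 10430167.

0o10430167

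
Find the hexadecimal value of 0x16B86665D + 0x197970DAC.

0x3031D7409

Add column by column in base 16, right to left:
  D+C = 9 carry 1
  5+A+1 = 0 carry 1
  6+D+1 = 4 carry 1
  6+0+1 = 7
  6+7 = D
  8+9 = 1 carry 1
  B+7+1 = 3 carry 1
  6+9+1 = 0 carry 1
  1+1+1 = 3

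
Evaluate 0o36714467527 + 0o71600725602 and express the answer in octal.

0o130515415331

Add column by column in base 8, right to left:
  7+2 = 1 carry 1
  2+0+1 = 3
  5+6 = 3 carry 1
  7+5+1 = 5 carry 1
  6+2+1 = 1 carry 1
  4+7+1 = 4 carry 1
  4+0+1 = 5
  1+0 = 1
  7+6 = 5 carry 1
  6+1+1 = 0 carry 1
  3+7+1 = 3 carry 1
  final carry 1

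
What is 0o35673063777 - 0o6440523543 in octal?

Subtract column by column in base 8:
  7-3 → 4
  7-4 → 3
  7-5 → 2
  3-3 → 0
  6-2 → 4
  0-5 → 3 (borrow)
  3-0-1 → 2
  7-4 → 3
  6-4 → 2
  5-6 → 7 (borrow)
  3-0-1 → 2

0o27232340234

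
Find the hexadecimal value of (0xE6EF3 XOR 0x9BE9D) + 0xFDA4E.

First 0xE6EF3 XOR 0x9BE9D = 0x7D06E.
Add column by column in base 16, right to left:
  E+E = C carry 1
  6+4+1 = B
  0+A = A
  D+D = A carry 1
  7+F+1 = 7 carry 1
  final carry 1

0x17AABC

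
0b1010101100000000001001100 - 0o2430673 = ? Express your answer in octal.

0b1010101100000000001001100 = 0o125400114 in octal.
Subtract column by column in base 8:
  4-3 → 1
  1-7 → 2 (borrow)
  1-6-1 → 2 (borrow)
  0-0-1 → 7 (borrow)
  0-3-1 → 4 (borrow)
  4-4-1 → 7 (borrow)
  5-2-1 → 2
  2-0 → 2
  1-0 → 1

0o122747221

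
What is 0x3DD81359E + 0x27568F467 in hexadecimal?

Add column by column in base 16, right to left:
  E+7 = 5 carry 1
  9+6+1 = 0 carry 1
  5+4+1 = A
  3+F = 2 carry 1
  1+8+1 = A
  8+6 = E
  D+5 = 2 carry 1
  D+7+1 = 5 carry 1
  3+2+1 = 6

0x652EA2A05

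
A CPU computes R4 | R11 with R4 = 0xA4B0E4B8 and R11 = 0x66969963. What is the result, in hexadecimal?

OR each hex digit independently (no carries):
  A|6=E, 4|6=6, B|9=B, 0|6=6, E|9=F, 4|9=D, B|6=F, 8|3=B

0xE6B6FDFB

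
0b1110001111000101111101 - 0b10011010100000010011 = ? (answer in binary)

0b1011110100100101101010

Subtract column by column in base 2:
  1-1 → 0
  0-1 → 1 (borrow)
  1-0-1 → 0
  1-0 → 1
  1-1 → 0
  1-0 → 1
  1-0 → 1
  0-0 → 0
  1-0 → 1
  0-0 → 0
  0-0 → 0
  0-1 → 1 (borrow)
  1-0-1 → 0
  1-1 → 0
  1-0 → 1
  1-1 → 0
  0-1 → 1 (borrow)
  0-0-1 → 1 (borrow)
  0-0-1 → 1 (borrow)
  1-1-1 → 1 (borrow)
  1-0-1 → 0
  1-0 → 1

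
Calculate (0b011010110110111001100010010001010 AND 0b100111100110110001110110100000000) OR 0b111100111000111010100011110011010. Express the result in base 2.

0b111110111110111011100011110011010

0b011010110110111001100010010001010 AND 0b100111100110110001110110100000000 = 0b000010100110110001100010000000000.
Then OR with 0b111100111000111010100011110011010.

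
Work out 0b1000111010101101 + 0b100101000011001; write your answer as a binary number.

Add column by column in base 2, right to left:
  1+1 = 0 carry 1
  0+0+1 = 1
  1+0 = 1
  1+1 = 0 carry 1
  0+1+1 = 0 carry 1
  1+0+1 = 0 carry 1
  0+0+1 = 1
  1+0 = 1
  0+0 = 0
  1+1 = 0 carry 1
  1+0+1 = 0 carry 1
  1+1+1 = 1 carry 1
  0+0+1 = 1
  0+0 = 0
  0+1 = 1
  1+0 = 1

0b1101100011000110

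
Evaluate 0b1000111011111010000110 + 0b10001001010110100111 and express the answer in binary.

0b1011000101010000101101

Add column by column in base 2, right to left:
  0+1 = 1
  1+1 = 0 carry 1
  1+1+1 = 1 carry 1
  0+0+1 = 1
  0+0 = 0
  0+1 = 1
  0+0 = 0
  1+1 = 0 carry 1
  0+1+1 = 0 carry 1
  1+0+1 = 0 carry 1
  1+1+1 = 1 carry 1
  1+0+1 = 0 carry 1
  1+1+1 = 1 carry 1
  1+0+1 = 0 carry 1
  0+0+1 = 1
  1+1 = 0 carry 1
  1+0+1 = 0 carry 1
  1+0+1 = 0 carry 1
  0+0+1 = 1
  0+1 = 1
  0+0 = 0
  1+0 = 1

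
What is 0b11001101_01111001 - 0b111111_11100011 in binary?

Subtract column by column in base 2:
  1-1 → 0
  0-1 → 1 (borrow)
  0-0-1 → 1 (borrow)
  1-0-1 → 0
  1-0 → 1
  1-1 → 0
  1-1 → 0
  0-1 → 1 (borrow)
  1-1-1 → 1 (borrow)
  0-1-1 → 0 (borrow)
  1-1-1 → 1 (borrow)
  1-1-1 → 1 (borrow)
  0-1-1 → 0 (borrow)
  0-1-1 → 0 (borrow)
  1-0-1 → 0
  1-0 → 1

0b1000110110010110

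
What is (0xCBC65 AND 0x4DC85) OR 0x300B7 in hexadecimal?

0x79CB7

0xCBC65 AND 0x4DC85 = 0x49C05.
Then OR with 0x300B7.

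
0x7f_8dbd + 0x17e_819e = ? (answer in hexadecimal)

Add column by column in base 16, right to left:
  d+e = b carry 1
  b+9+1 = 5 carry 1
  d+1+1 = f
  8+8 = 0 carry 1
  f+e+1 = e carry 1
  7+7+1 = f
  0+1 = 1

0x1fe0f5b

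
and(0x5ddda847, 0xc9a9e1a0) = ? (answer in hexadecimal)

AND each hex digit independently (no carries):
  5&c=4, d&9=9, d&a=8, d&9=9, a&e=a, 8&1=0, 4&a=0, 7&0=0

0x4989a000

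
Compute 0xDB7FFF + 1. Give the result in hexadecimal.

0xDB8000

The trailing 3 digits are F (max in base 16), so adding 1 cascades: they roll to 0 and the next digit up increments.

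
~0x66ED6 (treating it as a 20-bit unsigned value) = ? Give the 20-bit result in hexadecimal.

0x99129

Each hex digit d becomes F−d:
  6→9, 6→9, E→1, D→2, 6→9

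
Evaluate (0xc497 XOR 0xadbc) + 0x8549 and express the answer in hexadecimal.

0xee74

First 0xc497 XOR 0xadbc = 0x692b.
Add column by column in base 16, right to left:
  b+9 = 4 carry 1
  2+4+1 = 7
  9+5 = e
  6+8 = e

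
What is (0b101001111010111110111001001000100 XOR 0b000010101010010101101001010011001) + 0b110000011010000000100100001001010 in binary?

First 0b101001111010111110111001001000100 XOR 0b000010101010010101101001010011001 = 0b101011010000101011010000011011101.
Add column by column in base 2, right to left:
  1+0 = 1
  0+1 = 1
  1+0 = 1
  1+1 = 0 carry 1
  1+0+1 = 0 carry 1
  0+0+1 = 1
  1+1 = 0 carry 1
  1+0+1 = 0 carry 1
  0+0+1 = 1
  0+0 = 0
  0+0 = 0
  0+1 = 1
  0+0 = 0
  1+0 = 1
  0+1 = 1
  1+0 = 1
  1+0 = 1
  0+0 = 0
  1+0 = 1
  0+0 = 0
  1+0 = 1
  0+0 = 0
  0+1 = 1
  0+0 = 0
  0+1 = 1
  1+1 = 0 carry 1
  0+0+1 = 1
  1+0 = 1
  1+0 = 1
  0+0 = 0
  1+0 = 1
  0+1 = 1
  1+1 = 0 carry 1
  final carry 1

0b1011011101010101011110100100100111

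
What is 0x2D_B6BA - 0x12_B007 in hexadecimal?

Subtract column by column in base 16:
  A-7 → 3
  B-0 → B
  6-0 → 6
  B-B → 0
  D-2 → B
  2-1 → 1

0x1B06B3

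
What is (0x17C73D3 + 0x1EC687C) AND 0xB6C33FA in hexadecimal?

Add column by column in base 16, right to left:
  3+C = F
  D+7 = 4 carry 1
  3+8+1 = C
  7+6 = D
  C+C = 8 carry 1
  7+E+1 = 6 carry 1
  1+1+1 = 3
Sum = 0x368DC4F; now AND with 0xB6C33FA:
  3&B=3, 6&6=6, 8&C=8, D&3=1, C&3=0, 4&F=4, F&A=A

0x368104A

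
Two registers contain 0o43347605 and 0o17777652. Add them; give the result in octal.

Add column by column in base 8, right to left:
  5+2 = 7
  0+5 = 5
  6+6 = 4 carry 1
  7+7+1 = 7 carry 1
  4+7+1 = 4 carry 1
  3+7+1 = 3 carry 1
  3+7+1 = 3 carry 1
  4+1+1 = 6

0o63347457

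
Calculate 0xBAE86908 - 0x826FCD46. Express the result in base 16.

0x38789BC2

Subtract column by column in base 16:
  8-6 → 2
  0-4 → C (borrow)
  9-D-1 → B (borrow)
  6-C-1 → 9 (borrow)
  8-F-1 → 8 (borrow)
  E-6-1 → 7
  A-2 → 8
  B-8 → 3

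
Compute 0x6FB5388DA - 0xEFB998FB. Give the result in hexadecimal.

0x60B99EFDF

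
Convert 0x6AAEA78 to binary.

0b110101010101110101001111000

Expand each hex digit to 4 bits: 6=0110 A=1010 A=1010 E=1110 A=1010 7=0111 8=1000.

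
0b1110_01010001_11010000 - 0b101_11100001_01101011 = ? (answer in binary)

0b10000111000001100101

Subtract column by column in base 2:
  0-1 → 1 (borrow)
  0-1-1 → 0 (borrow)
  0-0-1 → 1 (borrow)
  0-1-1 → 0 (borrow)
  1-0-1 → 0
  0-1 → 1 (borrow)
  1-1-1 → 1 (borrow)
  1-0-1 → 0
  1-1 → 0
  0-0 → 0
  0-0 → 0
  0-0 → 0
  1-0 → 1
  0-1 → 1 (borrow)
  1-1-1 → 1 (borrow)
  0-1-1 → 0 (borrow)
  0-1-1 → 0 (borrow)
  1-0-1 → 0
  1-1 → 0
  1-0 → 1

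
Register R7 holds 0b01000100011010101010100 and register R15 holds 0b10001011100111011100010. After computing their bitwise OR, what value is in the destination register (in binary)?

0b11001111111111111110110

OR bit by bit (1 where either bit is 1):
  01000100011010101010100
| 10001011100111011100010
= 11001111111111111110110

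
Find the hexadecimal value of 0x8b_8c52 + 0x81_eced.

Add column by column in base 16, right to left:
  2+d = f
  5+e = 3 carry 1
  c+c+1 = 9 carry 1
  8+e+1 = 7 carry 1
  b+1+1 = d
  8+8 = 0 carry 1
  final carry 1

0x10d793f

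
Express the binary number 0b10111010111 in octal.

Group the bits in threes: 010 111 010 111 → 2727.

0o2727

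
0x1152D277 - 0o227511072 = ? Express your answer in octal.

0o1675040075

0x1152D277 = 0o2124551167 in octal.
Subtract column by column in base 8:
  7-2 → 5
  6-7 → 7 (borrow)
  1-0-1 → 0
  1-1 → 0
  5-1 → 4
  5-5 → 0
  4-7 → 5 (borrow)
  2-2-1 → 7 (borrow)
  1-2-1 → 6 (borrow)
  2-0-1 → 1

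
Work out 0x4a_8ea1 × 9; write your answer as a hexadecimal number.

Multiply each base-16 digit by 9, carrying:
  1×9 = 9 → write 9
  a×9 = 90 → write a carry 5
  e×9+5 = 131 → write 3 carry 8
  8×9+8 = 80 → write 0 carry 5
  a×9+5 = 95 → write f carry 5
  4×9+5 = 41 → write 9 carry 2
  remaining carry: 2

0x29f03a9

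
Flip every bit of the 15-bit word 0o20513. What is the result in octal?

0o57264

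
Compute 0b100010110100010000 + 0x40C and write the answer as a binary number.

0b100011000100011100

0x40C = 0b10000001100 in binary.
Add column by column in base 2, right to left:
  0+0 = 0
  0+0 = 0
  0+1 = 1
  0+1 = 1
  1+0 = 1
  0+0 = 0
  0+0 = 0
  0+0 = 0
  1+0 = 1
  0+0 = 0
  1+1 = 0 carry 1
  1+0+1 = 0 carry 1
  0+0+1 = 1
  1+0 = 1
  0+0 = 0
  0+0 = 0
  0+0 = 0
  1+0 = 1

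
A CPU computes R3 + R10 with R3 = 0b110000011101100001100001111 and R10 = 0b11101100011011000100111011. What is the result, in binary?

Add column by column in base 2, right to left:
  1+1 = 0 carry 1
  1+1+1 = 1 carry 1
  1+0+1 = 0 carry 1
  1+1+1 = 1 carry 1
  0+1+1 = 0 carry 1
  0+1+1 = 0 carry 1
  0+0+1 = 1
  0+0 = 0
  1+1 = 0 carry 1
  1+0+1 = 0 carry 1
  0+0+1 = 1
  0+0 = 0
  0+1 = 1
  0+1 = 1
  1+0 = 1
  1+1 = 0 carry 1
  0+1+1 = 0 carry 1
  1+0+1 = 0 carry 1
  1+0+1 = 0 carry 1
  1+0+1 = 0 carry 1
  0+1+1 = 0 carry 1
  0+1+1 = 0 carry 1
  0+0+1 = 1
  0+1 = 1
  0+1 = 1
  1+1 = 0 carry 1
  1+0+1 = 0 carry 1
  final carry 1

0b1001110000000111010001001010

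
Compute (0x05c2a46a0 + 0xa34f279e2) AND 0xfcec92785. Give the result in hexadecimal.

0xa80080080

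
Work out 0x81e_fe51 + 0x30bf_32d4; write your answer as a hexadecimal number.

0x38de3125

Add column by column in base 16, right to left:
  1+4 = 5
  5+d = 2 carry 1
  e+2+1 = 1 carry 1
  f+3+1 = 3 carry 1
  e+f+1 = e carry 1
  1+b+1 = d
  8+0 = 8
  0+3 = 3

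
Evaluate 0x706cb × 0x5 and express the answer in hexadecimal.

Multiply each base-16 digit by 5, carrying:
  b×5 = 55 → write 7 carry 3
  c×5+3 = 63 → write f carry 3
  6×5+3 = 33 → write 1 carry 2
  0×5+2 = 2 → write 2
  7×5 = 35 → write 3 carry 2
  remaining carry: 2

0x2321f7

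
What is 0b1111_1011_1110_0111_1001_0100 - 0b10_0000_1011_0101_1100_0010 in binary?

0b110110110011000111010010

Subtract column by column in base 2:
  0-0 → 0
  0-1 → 1 (borrow)
  1-0-1 → 0
  0-0 → 0
  1-0 → 1
  0-0 → 0
  0-1 → 1 (borrow)
  1-1-1 → 1 (borrow)
  1-1-1 → 1 (borrow)
  1-0-1 → 0
  1-1 → 0
  0-0 → 0
  0-1 → 1 (borrow)
  1-1-1 → 1 (borrow)
  1-0-1 → 0
  1-1 → 0
  1-0 → 1
  1-0 → 1
  0-0 → 0
  1-0 → 1
  1-0 → 1
  1-1 → 0
  1-0 → 1
  1-0 → 1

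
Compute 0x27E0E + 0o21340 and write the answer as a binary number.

0x27E0E = 0b100111111000001110 in binary.
0o21340 = 0b10001011100000 in binary.
Add column by column in base 2, right to left:
  0+0 = 0
  1+0 = 1
  1+0 = 1
  1+0 = 1
  0+0 = 0
  0+1 = 1
  0+1 = 1
  0+1 = 1
  0+0 = 0
  1+1 = 0 carry 1
  1+0+1 = 0 carry 1
  1+0+1 = 0 carry 1
  1+0+1 = 0 carry 1
  1+1+1 = 1 carry 1
  1+0+1 = 0 carry 1
  0+0+1 = 1
  0+0 = 0
  1+0 = 1

0b101010000011101110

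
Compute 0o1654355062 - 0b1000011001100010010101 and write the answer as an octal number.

0o1644040635

0b1000011001100010010101 = 0o10314225 in octal.
Subtract column by column in base 8:
  2-5 → 5 (borrow)
  6-2-1 → 3
  0-2 → 6 (borrow)
  5-4-1 → 0
  5-1 → 4
  3-3 → 0
  4-0 → 4
  5-1 → 4
  6-0 → 6
  1-0 → 1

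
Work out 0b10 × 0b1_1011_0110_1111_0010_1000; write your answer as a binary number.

0b1101101101111001010000

Multiply each base-2 digit by 2, carrying:
  0×2 = 0 → write 0
  0×2 = 0 → write 0
  0×2 = 0 → write 0
  1×2 = 2 → write 0 carry 1
  0×2+1 = 1 → write 1
  1×2 = 2 → write 0 carry 1
  0×2+1 = 1 → write 1
  0×2 = 0 → write 0
  1×2 = 2 → write 0 carry 1
  1×2+1 = 3 → write 1 carry 1
  1×2+1 = 3 → write 1 carry 1
  1×2+1 = 3 → write 1 carry 1
  0×2+1 = 1 → write 1
  1×2 = 2 → write 0 carry 1
  1×2+1 = 3 → write 1 carry 1
  0×2+1 = 1 → write 1
  1×2 = 2 → write 0 carry 1
  1×2+1 = 3 → write 1 carry 1
  0×2+1 = 1 → write 1
  1×2 = 2 → write 0 carry 1
  1×2+1 = 3 → write 1 carry 1
  remaining carry: 1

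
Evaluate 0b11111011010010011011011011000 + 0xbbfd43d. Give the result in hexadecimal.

0x2b290b15

0b11111011010010011011011011000 = 0x1f6936d8 in hexadecimal.
Add column by column in base 16, right to left:
  8+d = 5 carry 1
  d+3+1 = 1 carry 1
  6+4+1 = b
  3+d = 0 carry 1
  9+f+1 = 9 carry 1
  6+b+1 = 2 carry 1
  f+b+1 = b carry 1
  1+0+1 = 2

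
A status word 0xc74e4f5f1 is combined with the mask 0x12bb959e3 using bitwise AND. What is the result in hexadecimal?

0x020a051e1

AND each hex digit independently (no carries):
  c&1=0, 7&2=2, 4&b=0, e&b=a, 4&9=0, f&5=5, 5&9=1, f&e=e, 1&3=1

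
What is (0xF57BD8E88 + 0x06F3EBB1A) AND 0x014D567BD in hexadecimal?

0x4D441A0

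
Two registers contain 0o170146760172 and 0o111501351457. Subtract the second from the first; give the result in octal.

0o56445406513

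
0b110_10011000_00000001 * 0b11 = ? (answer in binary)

0b100111100100000000011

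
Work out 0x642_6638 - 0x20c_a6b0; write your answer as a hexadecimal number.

0x435bf88

Subtract column by column in base 16:
  8-0 → 8
  3-b → 8 (borrow)
  6-6-1 → f (borrow)
  6-a-1 → b (borrow)
  2-c-1 → 5 (borrow)
  4-0-1 → 3
  6-2 → 4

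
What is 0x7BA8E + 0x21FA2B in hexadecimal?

Add column by column in base 16, right to left:
  E+B = 9 carry 1
  8+2+1 = B
  A+A = 4 carry 1
  B+F+1 = B carry 1
  7+1+1 = 9
  0+2 = 2

0x29B4B9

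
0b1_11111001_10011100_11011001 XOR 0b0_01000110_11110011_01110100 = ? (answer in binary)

XOR bit by bit (1 where the bits differ):
  1111110011001110011011001
^ 0010001101111001101110100
= 1101111110110111110101101

0b1101111110110111110101101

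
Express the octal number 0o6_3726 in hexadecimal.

Each octal digit is 3 bits: 6=110 3=011 7=111 2=010 6=110.
Group the bits into nibbles: 0110 0111 1101 0110 → 67d6.

0x67d6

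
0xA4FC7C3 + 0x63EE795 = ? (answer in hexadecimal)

0x108EAF58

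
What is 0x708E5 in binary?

0b1110000100011100101

Expand each hex digit to 4 bits: 7=0111 0=0000 8=1000 E=1110 5=0101.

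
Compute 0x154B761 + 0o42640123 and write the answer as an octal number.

0o167773664

0x154B761 = 0o125133541 in octal.
Add column by column in base 8, right to left:
  1+3 = 4
  4+2 = 6
  5+1 = 6
  3+0 = 3
  3+4 = 7
  1+6 = 7
  5+2 = 7
  2+4 = 6
  1+0 = 1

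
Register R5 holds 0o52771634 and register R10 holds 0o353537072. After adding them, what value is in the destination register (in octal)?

0o426530726

Add column by column in base 8, right to left:
  4+2 = 6
  3+7 = 2 carry 1
  6+0+1 = 7
  1+7 = 0 carry 1
  7+3+1 = 3 carry 1
  7+5+1 = 5 carry 1
  2+3+1 = 6
  5+5 = 2 carry 1
  0+3+1 = 4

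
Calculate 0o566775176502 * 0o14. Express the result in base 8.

0o10623736757430

Multiply each base-8 digit by 12, carrying:
  2×12 = 24 → write 0 carry 3
  0×12+3 = 3 → write 3
  5×12 = 60 → write 4 carry 7
  6×12+7 = 79 → write 7 carry 9
  7×12+9 = 93 → write 5 carry 11
  1×12+11 = 23 → write 7 carry 2
  5×12+2 = 62 → write 6 carry 7
  7×12+7 = 91 → write 3 carry 11
  7×12+11 = 95 → write 7 carry 11
  6×12+11 = 83 → write 3 carry 10
  6×12+10 = 82 → write 2 carry 10
  5×12+10 = 70 → write 6 carry 8
  remaining carry: 10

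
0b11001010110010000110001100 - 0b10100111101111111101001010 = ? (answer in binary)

Subtract column by column in base 2:
  0-0 → 0
  0-1 → 1 (borrow)
  1-0-1 → 0
  1-1 → 0
  0-0 → 0
  0-0 → 0
  0-1 → 1 (borrow)
  1-0-1 → 0
  1-1 → 0
  0-1 → 1 (borrow)
  0-1-1 → 0 (borrow)
  0-1-1 → 0 (borrow)
  0-1-1 → 0 (borrow)
  1-1-1 → 1 (borrow)
  0-1-1 → 0 (borrow)
  0-1-1 → 0 (borrow)
  1-0-1 → 0
  1-1 → 0
  0-1 → 1 (borrow)
  1-1-1 → 1 (borrow)
  0-1-1 → 0 (borrow)
  1-0-1 → 0
  0-0 → 0
  0-1 → 1 (borrow)
  1-0-1 → 0
  1-1 → 0

0b100011000010001001000010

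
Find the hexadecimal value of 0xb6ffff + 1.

The trailing 4 digits are F (max in base 16), so adding 1 cascades: they roll to 0 and the next digit up increments.

0xb70000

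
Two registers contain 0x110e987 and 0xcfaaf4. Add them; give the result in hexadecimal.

Add column by column in base 16, right to left:
  7+4 = b
  8+f = 7 carry 1
  9+a+1 = 4 carry 1
  e+a+1 = 9 carry 1
  0+f+1 = 0 carry 1
  1+c+1 = e
  1+0 = 1

0x1e0947b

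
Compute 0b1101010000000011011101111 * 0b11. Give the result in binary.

0b100111110000001010011001101

Multiply each base-2 digit by 3, carrying:
  1×3 = 3 → write 1 carry 1
  1×3+1 = 4 → write 0 carry 2
  1×3+2 = 5 → write 1 carry 2
  1×3+2 = 5 → write 1 carry 2
  0×3+2 = 2 → write 0 carry 1
  1×3+1 = 4 → write 0 carry 2
  1×3+2 = 5 → write 1 carry 2
  1×3+2 = 5 → write 1 carry 2
  0×3+2 = 2 → write 0 carry 1
  1×3+1 = 4 → write 0 carry 2
  1×3+2 = 5 → write 1 carry 2
  0×3+2 = 2 → write 0 carry 1
  0×3+1 = 1 → write 1
  0×3 = 0 → write 0
  0×3 = 0 → write 0
  0×3 = 0 → write 0
  0×3 = 0 → write 0
  0×3 = 0 → write 0
  0×3 = 0 → write 0
  1×3 = 3 → write 1 carry 1
  0×3+1 = 1 → write 1
  1×3 = 3 → write 1 carry 1
  0×3+1 = 1 → write 1
  1×3 = 3 → write 1 carry 1
  1×3+1 = 4 → write 0 carry 2
  remaining carry: 10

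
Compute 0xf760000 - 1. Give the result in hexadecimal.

The trailing 4 digits are 0, so subtracting 1 borrows through: they become F and the next digit up decrements.

0xf75ffff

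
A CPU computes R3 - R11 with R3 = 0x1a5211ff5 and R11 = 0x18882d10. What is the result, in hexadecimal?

0x18c98f2e5

Subtract column by column in base 16:
  5-0 → 5
  f-1 → e
  f-d → 2
  1-2 → f (borrow)
  1-8-1 → 8 (borrow)
  2-8-1 → 9 (borrow)
  5-8-1 → c (borrow)
  a-1-1 → 8
  1-0 → 1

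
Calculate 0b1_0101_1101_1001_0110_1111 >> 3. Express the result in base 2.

Right shift by 3: drop the 3 least-significant bits.

0b101011101100101101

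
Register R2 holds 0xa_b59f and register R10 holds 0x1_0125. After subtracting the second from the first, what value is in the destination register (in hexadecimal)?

Subtract column by column in base 16:
  f-5 → a
  9-2 → 7
  5-1 → 4
  b-0 → b
  a-1 → 9

0x9b47a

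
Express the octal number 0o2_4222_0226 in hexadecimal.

Each octal digit is 3 bits: 2=010 4=100 2=010 2=010 2=010 0=000 2=010 2=010 6=110.
Group the bits into nibbles: 0010 1000 1001 0010 0000 1001 0110 → 2892096.

0x2892096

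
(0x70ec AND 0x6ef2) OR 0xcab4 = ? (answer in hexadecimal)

0xeaf4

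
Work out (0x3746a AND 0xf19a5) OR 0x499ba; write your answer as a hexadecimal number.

0x3746a AND 0xf19a5 = 0x31020.
Then OR with 0x499ba.

0x799ba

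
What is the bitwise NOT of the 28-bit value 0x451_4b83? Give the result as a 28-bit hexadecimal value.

0xbaeb47c

Each hex digit d becomes f−d:
  4→b, 5→a, 1→e, 4→b, b→4, 8→7, 3→c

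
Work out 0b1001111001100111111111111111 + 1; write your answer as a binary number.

The trailing 15 digits are 1 (max in base 2), so adding 1 cascades: they roll to 0 and the next digit up increments.

0b1001111001101000000000000000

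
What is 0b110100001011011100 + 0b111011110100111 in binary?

Add column by column in base 2, right to left:
  0+1 = 1
  0+1 = 1
  1+1 = 0 carry 1
  1+0+1 = 0 carry 1
  1+0+1 = 0 carry 1
  0+1+1 = 0 carry 1
  1+0+1 = 0 carry 1
  1+1+1 = 1 carry 1
  0+1+1 = 0 carry 1
  1+1+1 = 1 carry 1
  0+1+1 = 0 carry 1
  0+0+1 = 1
  0+1 = 1
  0+1 = 1
  1+1 = 0 carry 1
  0+0+1 = 1
  1+0 = 1
  1+0 = 1

0b111011101010000011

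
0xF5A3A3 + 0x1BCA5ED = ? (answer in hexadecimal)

Add column by column in base 16, right to left:
  3+D = 0 carry 1
  A+E+1 = 9 carry 1
  3+5+1 = 9
  A+A = 4 carry 1
  5+C+1 = 2 carry 1
  F+B+1 = B carry 1
  0+1+1 = 2

0x2B24990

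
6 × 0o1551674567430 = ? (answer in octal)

0o12173154315220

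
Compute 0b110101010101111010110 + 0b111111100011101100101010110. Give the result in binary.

0b1000000011001000010100101100

Add column by column in base 2, right to left:
  0+0 = 0
  1+1 = 0 carry 1
  1+1+1 = 1 carry 1
  0+0+1 = 1
  1+1 = 0 carry 1
  0+0+1 = 1
  1+1 = 0 carry 1
  1+0+1 = 0 carry 1
  1+1+1 = 1 carry 1
  1+0+1 = 0 carry 1
  0+0+1 = 1
  1+1 = 0 carry 1
  0+1+1 = 0 carry 1
  1+0+1 = 0 carry 1
  0+1+1 = 0 carry 1
  1+1+1 = 1 carry 1
  0+1+1 = 0 carry 1
  1+0+1 = 0 carry 1
  0+0+1 = 1
  1+0 = 1
  1+1 = 0 carry 1
  0+1+1 = 0 carry 1
  0+1+1 = 0 carry 1
  0+1+1 = 0 carry 1
  0+1+1 = 0 carry 1
  0+1+1 = 0 carry 1
  0+1+1 = 0 carry 1
  final carry 1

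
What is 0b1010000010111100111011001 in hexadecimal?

0x14179d9

Group the bits into nibbles: 0001 0100 0001 0111 1001 1101 1001 → 14179d9.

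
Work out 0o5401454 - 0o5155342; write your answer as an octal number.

Subtract column by column in base 8:
  4-2 → 2
  5-4 → 1
  4-3 → 1
  1-5 → 4 (borrow)
  0-5-1 → 2 (borrow)
  4-1-1 → 2
  5-5 → 0

0o224112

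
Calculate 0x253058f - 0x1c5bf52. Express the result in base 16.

0x8d463d

Subtract column by column in base 16:
  f-2 → d
  8-5 → 3
  5-f → 6 (borrow)
  0-b-1 → 4 (borrow)
  3-5-1 → d (borrow)
  5-c-1 → 8 (borrow)
  2-1-1 → 0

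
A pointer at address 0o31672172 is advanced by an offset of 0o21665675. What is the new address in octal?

0o53560067

Add column by column in base 8, right to left:
  2+5 = 7
  7+7 = 6 carry 1
  1+6+1 = 0 carry 1
  2+5+1 = 0 carry 1
  7+6+1 = 6 carry 1
  6+6+1 = 5 carry 1
  1+1+1 = 3
  3+2 = 5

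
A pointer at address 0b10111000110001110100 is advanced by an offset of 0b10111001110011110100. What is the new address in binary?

0b101110010100101101000

Add column by column in base 2, right to left:
  0+0 = 0
  0+0 = 0
  1+1 = 0 carry 1
  0+0+1 = 1
  1+1 = 0 carry 1
  1+1+1 = 1 carry 1
  1+1+1 = 1 carry 1
  0+1+1 = 0 carry 1
  0+0+1 = 1
  0+0 = 0
  1+1 = 0 carry 1
  1+1+1 = 1 carry 1
  0+1+1 = 0 carry 1
  0+0+1 = 1
  0+0 = 0
  1+1 = 0 carry 1
  1+1+1 = 1 carry 1
  1+1+1 = 1 carry 1
  0+0+1 = 1
  1+1 = 0 carry 1
  final carry 1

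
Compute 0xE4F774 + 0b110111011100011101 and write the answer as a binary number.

0xE4F774 = 0b111001001111011101110100 in binary.
Add column by column in base 2, right to left:
  0+1 = 1
  0+0 = 0
  1+1 = 0 carry 1
  0+1+1 = 0 carry 1
  1+1+1 = 1 carry 1
  1+0+1 = 0 carry 1
  1+0+1 = 0 carry 1
  0+0+1 = 1
  1+1 = 0 carry 1
  1+1+1 = 1 carry 1
  1+1+1 = 1 carry 1
  0+0+1 = 1
  1+1 = 0 carry 1
  1+1+1 = 1 carry 1
  1+1+1 = 1 carry 1
  1+0+1 = 0 carry 1
  0+1+1 = 0 carry 1
  0+1+1 = 0 carry 1
  1+0+1 = 0 carry 1
  0+0+1 = 1
  0+0 = 0
  1+0 = 1
  1+0 = 1
  1+0 = 1

0b111010000110111010010001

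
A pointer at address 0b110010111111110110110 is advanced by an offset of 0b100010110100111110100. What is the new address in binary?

0b1010101110100110101010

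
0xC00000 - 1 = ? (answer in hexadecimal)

0xBFFFFF

The trailing 5 digits are 0, so subtracting 1 borrows through: they become F and the next digit up decrements.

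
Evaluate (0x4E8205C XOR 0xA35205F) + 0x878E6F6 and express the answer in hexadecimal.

First 0x4E8205C XOR 0xA35205F = 0xEDD0003.
Add column by column in base 16, right to left:
  3+6 = 9
  0+F = F
  0+6 = 6
  0+E = E
  D+8 = 5 carry 1
  D+7+1 = 5 carry 1
  E+8+1 = 7 carry 1
  final carry 1

0x1755E6F9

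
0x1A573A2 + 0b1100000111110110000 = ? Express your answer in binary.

0x1A573A2 = 0b1101001010111001110100010 in binary.
Add column by column in base 2, right to left:
  0+0 = 0
  1+0 = 1
  0+0 = 0
  0+0 = 0
  0+1 = 1
  1+1 = 0 carry 1
  0+0+1 = 1
  1+1 = 0 carry 1
  1+1+1 = 1 carry 1
  1+1+1 = 1 carry 1
  0+1+1 = 0 carry 1
  0+1+1 = 0 carry 1
  1+0+1 = 0 carry 1
  1+0+1 = 0 carry 1
  1+0+1 = 0 carry 1
  0+0+1 = 1
  1+0 = 1
  0+1 = 1
  1+1 = 0 carry 1
  0+0+1 = 1
  0+0 = 0
  1+0 = 1
  0+0 = 0
  1+0 = 1
  1+0 = 1

0b1101010111000001101010010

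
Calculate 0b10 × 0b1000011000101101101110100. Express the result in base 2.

Multiply each base-2 digit by 2, carrying:
  0×2 = 0 → write 0
  0×2 = 0 → write 0
  1×2 = 2 → write 0 carry 1
  0×2+1 = 1 → write 1
  1×2 = 2 → write 0 carry 1
  1×2+1 = 3 → write 1 carry 1
  1×2+1 = 3 → write 1 carry 1
  0×2+1 = 1 → write 1
  1×2 = 2 → write 0 carry 1
  1×2+1 = 3 → write 1 carry 1
  0×2+1 = 1 → write 1
  1×2 = 2 → write 0 carry 1
  1×2+1 = 3 → write 1 carry 1
  0×2+1 = 1 → write 1
  1×2 = 2 → write 0 carry 1
  0×2+1 = 1 → write 1
  0×2 = 0 → write 0
  0×2 = 0 → write 0
  1×2 = 2 → write 0 carry 1
  1×2+1 = 3 → write 1 carry 1
  0×2+1 = 1 → write 1
  0×2 = 0 → write 0
  0×2 = 0 → write 0
  0×2 = 0 → write 0
  1×2 = 2 → write 0 carry 1
  remaining carry: 1

0b10000110001011011011101000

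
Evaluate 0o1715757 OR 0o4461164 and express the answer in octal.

0o5775777

OR each oct digit independently (no carries):
  1|4=5, 7|4=7, 1|6=7, 5|1=5, 7|1=7, 5|6=7, 7|4=7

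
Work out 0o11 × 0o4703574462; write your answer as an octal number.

0o53741541302

Multiply each base-8 digit by 9, carrying:
  2×9 = 18 → write 2 carry 2
  6×9+2 = 56 → write 0 carry 7
  4×9+7 = 43 → write 3 carry 5
  4×9+5 = 41 → write 1 carry 5
  7×9+5 = 68 → write 4 carry 8
  5×9+8 = 53 → write 5 carry 6
  3×9+6 = 33 → write 1 carry 4
  0×9+4 = 4 → write 4
  7×9 = 63 → write 7 carry 7
  4×9+7 = 43 → write 3 carry 5
  remaining carry: 5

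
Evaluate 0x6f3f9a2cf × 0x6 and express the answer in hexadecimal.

Multiply each base-16 digit by 6, carrying:
  f×6 = 90 → write a carry 5
  c×6+5 = 77 → write d carry 4
  2×6+4 = 16 → write 0 carry 1
  a×6+1 = 61 → write d carry 3
  9×6+3 = 57 → write 9 carry 3
  f×6+3 = 93 → write d carry 5
  3×6+5 = 23 → write 7 carry 1
  f×6+1 = 91 → write b carry 5
  6×6+5 = 41 → write 9 carry 2
  remaining carry: 2

0x29b7d9d0da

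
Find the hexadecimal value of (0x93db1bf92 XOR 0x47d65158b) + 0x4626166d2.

First 0x93db1bf92 XOR 0x47d65158b = 0xd40d4aa19.
Add column by column in base 16, right to left:
  9+2 = b
  1+d = e
  a+6 = 0 carry 1
  a+6+1 = 1 carry 1
  4+1+1 = 6
  d+6 = 3 carry 1
  0+2+1 = 3
  4+6 = a
  d+4 = 1 carry 1
  final carry 1

0x11a33610eb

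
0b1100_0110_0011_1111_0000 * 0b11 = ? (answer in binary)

0b1001010010101111010000

Multiply each base-2 digit by 3, carrying:
  0×3 = 0 → write 0
  0×3 = 0 → write 0
  0×3 = 0 → write 0
  0×3 = 0 → write 0
  1×3 = 3 → write 1 carry 1
  1×3+1 = 4 → write 0 carry 2
  1×3+2 = 5 → write 1 carry 2
  1×3+2 = 5 → write 1 carry 2
  1×3+2 = 5 → write 1 carry 2
  1×3+2 = 5 → write 1 carry 2
  0×3+2 = 2 → write 0 carry 1
  0×3+1 = 1 → write 1
  0×3 = 0 → write 0
  1×3 = 3 → write 1 carry 1
  1×3+1 = 4 → write 0 carry 2
  0×3+2 = 2 → write 0 carry 1
  0×3+1 = 1 → write 1
  0×3 = 0 → write 0
  1×3 = 3 → write 1 carry 1
  1×3+1 = 4 → write 0 carry 2
  remaining carry: 10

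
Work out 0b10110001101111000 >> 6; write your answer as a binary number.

Right shift by 6: drop the 6 least-significant bits.

0b10110001101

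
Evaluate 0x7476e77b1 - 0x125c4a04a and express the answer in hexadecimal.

Subtract column by column in base 16:
  1-a → 7 (borrow)
  b-4-1 → 6
  7-0 → 7
  7-a → d (borrow)
  e-4-1 → 9
  6-c → a (borrow)
  7-5-1 → 1
  4-2 → 2
  7-1 → 6

0x621a9d767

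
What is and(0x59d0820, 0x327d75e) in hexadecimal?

AND each hex digit independently (no carries):
  5&3=1, 9&2=0, d&7=5, 0&d=0, 8&7=0, 2&5=0, 0&e=0

0x1050000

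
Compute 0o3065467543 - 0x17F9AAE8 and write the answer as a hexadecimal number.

0xDCC47B

0o3065467543 = 0x18D66F63 in hexadecimal.
Subtract column by column in base 16:
  3-8 → B (borrow)
  6-E-1 → 7 (borrow)
  F-A-1 → 4
  6-A → C (borrow)
  6-9-1 → C (borrow)
  D-F-1 → D (borrow)
  8-7-1 → 0
  1-1 → 0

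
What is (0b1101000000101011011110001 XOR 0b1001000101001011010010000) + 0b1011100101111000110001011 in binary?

First 0b1101000000101011011110001 XOR 0b1001000101001011010010000 = 0b0100000101100000001100001.
Add column by column in base 2, right to left:
  1+1 = 0 carry 1
  0+1+1 = 0 carry 1
  0+0+1 = 1
  0+1 = 1
  0+0 = 0
  1+0 = 1
  1+0 = 1
  0+1 = 1
  0+1 = 1
  0+0 = 0
  0+0 = 0
  0+0 = 0
  0+1 = 1
  0+1 = 1
  1+1 = 0 carry 1
  1+1+1 = 1 carry 1
  0+0+1 = 1
  1+1 = 0 carry 1
  0+0+1 = 1
  0+0 = 0
  0+1 = 1
  0+1 = 1
  0+1 = 1
  1+0 = 1
  0+1 = 1

0b1111101011011000111101100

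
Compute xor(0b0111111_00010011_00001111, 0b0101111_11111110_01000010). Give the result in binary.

0b00100001110110101001101

XOR bit by bit (1 where the bits differ):
  01111110001001100001111
^ 01011111111111001000010
= 00100001110110101001101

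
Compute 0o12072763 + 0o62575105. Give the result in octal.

0o74670070

Add column by column in base 8, right to left:
  3+5 = 0 carry 1
  6+0+1 = 7
  7+1 = 0 carry 1
  2+5+1 = 0 carry 1
  7+7+1 = 7 carry 1
  0+5+1 = 6
  2+2 = 4
  1+6 = 7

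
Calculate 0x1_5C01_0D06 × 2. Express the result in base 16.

Multiply each base-16 digit by 2, carrying:
  6×2 = 12 → write C
  0×2 = 0 → write 0
  D×2 = 26 → write A carry 1
  0×2+1 = 1 → write 1
  1×2 = 2 → write 2
  0×2 = 0 → write 0
  C×2 = 24 → write 8 carry 1
  5×2+1 = 11 → write B
  1×2 = 2 → write 2

0x2B8021A0C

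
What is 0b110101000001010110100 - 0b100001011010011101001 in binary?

Subtract column by column in base 2:
  0-1 → 1 (borrow)
  0-0-1 → 1 (borrow)
  1-0-1 → 0
  0-1 → 1 (borrow)
  1-0-1 → 0
  1-1 → 0
  0-1 → 1 (borrow)
  1-1-1 → 1 (borrow)
  0-0-1 → 1 (borrow)
  1-0-1 → 0
  0-1 → 1 (borrow)
  0-0-1 → 1 (borrow)
  0-1-1 → 0 (borrow)
  0-1-1 → 0 (borrow)
  0-0-1 → 1 (borrow)
  1-1-1 → 1 (borrow)
  0-0-1 → 1 (borrow)
  1-0-1 → 0
  0-0 → 0
  1-0 → 1
  1-1 → 0

0b10011100110111001011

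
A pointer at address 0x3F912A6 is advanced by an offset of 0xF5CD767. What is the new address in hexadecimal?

0x1355EA0D

Add column by column in base 16, right to left:
  6+7 = D
  A+6 = 0 carry 1
  2+7+1 = A
  1+D = E
  9+C = 5 carry 1
  F+5+1 = 5 carry 1
  3+F+1 = 3 carry 1
  final carry 1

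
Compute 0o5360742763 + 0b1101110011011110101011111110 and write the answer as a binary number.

0b111001100100011011000011110001

0o5360742763 = 0b101011110000111100010111110011 in binary.
Add column by column in base 2, right to left:
  1+0 = 1
  1+1 = 0 carry 1
  0+1+1 = 0 carry 1
  0+1+1 = 0 carry 1
  1+1+1 = 1 carry 1
  1+1+1 = 1 carry 1
  1+1+1 = 1 carry 1
  1+1+1 = 1 carry 1
  1+0+1 = 0 carry 1
  0+1+1 = 0 carry 1
  1+0+1 = 0 carry 1
  0+1+1 = 0 carry 1
  0+0+1 = 1
  0+1 = 1
  1+1 = 0 carry 1
  1+1+1 = 1 carry 1
  1+1+1 = 1 carry 1
  1+0+1 = 0 carry 1
  0+1+1 = 0 carry 1
  0+1+1 = 0 carry 1
  0+0+1 = 1
  0+0 = 0
  1+1 = 0 carry 1
  1+1+1 = 1 carry 1
  1+1+1 = 1 carry 1
  1+0+1 = 0 carry 1
  0+1+1 = 0 carry 1
  1+1+1 = 1 carry 1
  0+0+1 = 1
  1+0 = 1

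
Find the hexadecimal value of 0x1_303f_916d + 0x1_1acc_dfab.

Add column by column in base 16, right to left:
  d+b = 8 carry 1
  6+a+1 = 1 carry 1
  1+f+1 = 1 carry 1
  9+d+1 = 7 carry 1
  f+c+1 = c carry 1
  3+c+1 = 0 carry 1
  0+a+1 = b
  3+1 = 4
  1+1 = 2

0x24b0c7118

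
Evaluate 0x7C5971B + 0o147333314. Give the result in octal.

0x7C5971B = 0o761313433 in octal.
Add column by column in base 8, right to left:
  3+4 = 7
  3+1 = 4
  4+3 = 7
  3+3 = 6
  1+3 = 4
  3+3 = 6
  1+7 = 0 carry 1
  6+4+1 = 3 carry 1
  7+1+1 = 1 carry 1
  final carry 1

0o1130646747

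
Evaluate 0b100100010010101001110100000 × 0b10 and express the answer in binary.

0b1001000100101010011101000000

Multiply each base-2 digit by 2, carrying:
  0×2 = 0 → write 0
  0×2 = 0 → write 0
  0×2 = 0 → write 0
  0×2 = 0 → write 0
  0×2 = 0 → write 0
  1×2 = 2 → write 0 carry 1
  0×2+1 = 1 → write 1
  1×2 = 2 → write 0 carry 1
  1×2+1 = 3 → write 1 carry 1
  1×2+1 = 3 → write 1 carry 1
  0×2+1 = 1 → write 1
  0×2 = 0 → write 0
  1×2 = 2 → write 0 carry 1
  0×2+1 = 1 → write 1
  1×2 = 2 → write 0 carry 1
  0×2+1 = 1 → write 1
  1×2 = 2 → write 0 carry 1
  0×2+1 = 1 → write 1
  0×2 = 0 → write 0
  1×2 = 2 → write 0 carry 1
  0×2+1 = 1 → write 1
  0×2 = 0 → write 0
  0×2 = 0 → write 0
  1×2 = 2 → write 0 carry 1
  0×2+1 = 1 → write 1
  0×2 = 0 → write 0
  1×2 = 2 → write 0 carry 1
  remaining carry: 1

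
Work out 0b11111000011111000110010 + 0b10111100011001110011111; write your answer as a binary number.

0b110110100111000111010001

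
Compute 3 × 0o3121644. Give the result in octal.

Multiply each base-8 digit by 3, carrying:
  4×3 = 12 → write 4 carry 1
  4×3+1 = 13 → write 5 carry 1
  6×3+1 = 19 → write 3 carry 2
  1×3+2 = 5 → write 5
  2×3 = 6 → write 6
  1×3 = 3 → write 3
  3×3 = 9 → write 1 carry 1
  remaining carry: 1

0o11365354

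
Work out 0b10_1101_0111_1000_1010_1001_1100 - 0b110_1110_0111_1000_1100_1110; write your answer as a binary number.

0b10011010010001000111001110

Subtract column by column in base 2:
  0-0 → 0
  0-1 → 1 (borrow)
  1-1-1 → 1 (borrow)
  1-1-1 → 1 (borrow)
  1-0-1 → 0
  0-0 → 0
  0-1 → 1 (borrow)
  1-1-1 → 1 (borrow)
  0-0-1 → 1 (borrow)
  1-0-1 → 0
  0-0 → 0
  1-1 → 0
  0-1 → 1 (borrow)
  0-1-1 → 0 (borrow)
  0-1-1 → 0 (borrow)
  1-0-1 → 0
  1-0 → 1
  1-1 → 0
  1-1 → 0
  0-1 → 1 (borrow)
  1-0-1 → 0
  0-1 → 1 (borrow)
  1-1-1 → 1 (borrow)
  1-0-1 → 0
  0-0 → 0
  1-0 → 1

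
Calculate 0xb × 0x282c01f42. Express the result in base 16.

0x1b9e4157d6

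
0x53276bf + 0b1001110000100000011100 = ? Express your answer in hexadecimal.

0b1001110000100000011100 = 0x27081c in hexadecimal.
Add column by column in base 16, right to left:
  f+c = b carry 1
  b+1+1 = d
  6+8 = e
  7+0 = 7
  2+7 = 9
  3+2 = 5
  5+0 = 5

0x5597edb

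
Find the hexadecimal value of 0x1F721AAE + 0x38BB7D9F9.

0x3AB29F4A7

Add column by column in base 16, right to left:
  E+9 = 7 carry 1
  A+F+1 = A carry 1
  A+9+1 = 4 carry 1
  1+D+1 = F
  2+7 = 9
  7+B = 2 carry 1
  F+B+1 = B carry 1
  1+8+1 = A
  0+3 = 3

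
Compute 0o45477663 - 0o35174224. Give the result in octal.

Subtract column by column in base 8:
  3-4 → 7 (borrow)
  6-2-1 → 3
  6-2 → 4
  7-4 → 3
  7-7 → 0
  4-1 → 3
  5-5 → 0
  4-3 → 1

0o10303437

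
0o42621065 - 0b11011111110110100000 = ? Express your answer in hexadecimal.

0x7d2495

0o42621065 = 0x8b2235 in hexadecimal.
0b11011111110110100000 = 0xdfda0 in hexadecimal.
Subtract column by column in base 16:
  5-0 → 5
  3-a → 9 (borrow)
  2-d-1 → 4 (borrow)
  2-f-1 → 2 (borrow)
  b-d-1 → d (borrow)
  8-0-1 → 7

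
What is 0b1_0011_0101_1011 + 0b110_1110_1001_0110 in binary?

0b1000000111110001

Add column by column in base 2, right to left:
  1+0 = 1
  1+1 = 0 carry 1
  0+1+1 = 0 carry 1
  1+0+1 = 0 carry 1
  1+1+1 = 1 carry 1
  0+0+1 = 1
  1+0 = 1
  0+1 = 1
  1+0 = 1
  1+1 = 0 carry 1
  0+1+1 = 0 carry 1
  0+1+1 = 0 carry 1
  1+0+1 = 0 carry 1
  0+1+1 = 0 carry 1
  0+1+1 = 0 carry 1
  final carry 1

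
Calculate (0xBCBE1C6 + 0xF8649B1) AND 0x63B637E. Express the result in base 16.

0x2122376

Add column by column in base 16, right to left:
  6+1 = 7
  C+B = 7 carry 1
  1+9+1 = B
  E+4 = 2 carry 1
  B+6+1 = 2 carry 1
  C+8+1 = 5 carry 1
  B+F+1 = B carry 1
  final carry 1
Sum = 0x1B522B77; now AND with 0x63B637E:
  1&0=0, B&6=2, 5&3=1, 2&B=2, 2&6=2, B&3=3, 7&7=7, 7&E=6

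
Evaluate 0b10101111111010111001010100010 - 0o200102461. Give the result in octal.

0o2377166561

0b10101111111010111001010100010 = 0o2577271242 in octal.
Subtract column by column in base 8:
  2-1 → 1
  4-6 → 6 (borrow)
  2-4-1 → 5 (borrow)
  1-2-1 → 6 (borrow)
  7-0-1 → 6
  2-1 → 1
  7-0 → 7
  7-0 → 7
  5-2 → 3
  2-0 → 2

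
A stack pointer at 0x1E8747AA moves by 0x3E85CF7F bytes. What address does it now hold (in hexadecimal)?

0x5D0D1729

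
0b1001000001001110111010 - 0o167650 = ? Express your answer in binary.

0b1000110010010000010010

0o167650 = 0b1110111110101000 in binary.
Subtract column by column in base 2:
  0-0 → 0
  1-0 → 1
  0-0 → 0
  1-1 → 0
  1-0 → 1
  1-1 → 0
  0-0 → 0
  1-1 → 0
  1-1 → 0
  1-1 → 0
  0-1 → 1 (borrow)
  0-1-1 → 0 (borrow)
  1-0-1 → 0
  0-1 → 1 (borrow)
  0-1-1 → 0 (borrow)
  0-1-1 → 0 (borrow)
  0-0-1 → 1 (borrow)
  0-0-1 → 1 (borrow)
  1-0-1 → 0
  0-0 → 0
  0-0 → 0
  1-0 → 1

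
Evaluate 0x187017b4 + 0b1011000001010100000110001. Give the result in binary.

0b11001110100001011111111100101

0x187017b4 = 0b11000011100000001011110110100 in binary.
Add column by column in base 2, right to left:
  0+1 = 1
  0+0 = 0
  1+0 = 1
  0+0 = 0
  1+1 = 0 carry 1
  1+1+1 = 1 carry 1
  0+0+1 = 1
  1+0 = 1
  1+0 = 1
  1+0 = 1
  1+0 = 1
  0+1 = 1
  1+0 = 1
  0+1 = 1
  0+0 = 0
  0+1 = 1
  0+0 = 0
  0+0 = 0
  0+0 = 0
  0+0 = 0
  1+0 = 1
  1+1 = 0 carry 1
  1+1+1 = 1 carry 1
  0+0+1 = 1
  0+1 = 1
  0+0 = 0
  0+0 = 0
  1+0 = 1
  1+0 = 1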